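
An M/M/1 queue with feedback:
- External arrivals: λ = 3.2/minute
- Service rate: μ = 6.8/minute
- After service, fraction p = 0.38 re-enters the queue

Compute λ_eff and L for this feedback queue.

Effective arrival rate: λ_eff = λ/(1-p) = 3.2/(1-0.38) = 3.2/0.62 = 5.16129
ρ = λ_eff/μ = 5.16129/6.8 = 0.759013
L = ρ/(1-ρ) = 0.759013/(1-0.759013) = 3.1496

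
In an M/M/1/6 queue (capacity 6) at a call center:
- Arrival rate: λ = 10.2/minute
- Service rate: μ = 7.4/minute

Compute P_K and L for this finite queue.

ρ = λ/μ = 10.2/7.4 = 1.37838
P₀ = (1-ρ)/(1-ρ^(K+1)) = (1-1.37838)/(1-1.37838^7) = -0.3784/-8.4533 = 0.04476
P_K = P₀×ρ^K = 0.04476 × 1.37838^6 = 0.04476 × 6.8583 = 0.3070
Blocking probability P_6 = 0.3070 (30.70%)
L = ρ[1 - (K+1)ρ^K + Kρ^(K+1)] / [(1-ρ)(1-ρ^(K+1))]
L = 1.37838 × (1 - 7×6.85826 + 6×9.45328) / ((1 - 1.37838) × (1 - 9.45328)) = 4.1852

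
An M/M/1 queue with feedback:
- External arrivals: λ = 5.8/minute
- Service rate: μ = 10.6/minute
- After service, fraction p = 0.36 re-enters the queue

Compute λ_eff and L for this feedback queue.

Effective arrival rate: λ_eff = λ/(1-p) = 5.8/(1-0.36) = 5.8/0.64 = 9.0625
ρ = λ_eff/μ = 9.0625/10.6 = 0.854953
L = ρ/(1-ρ) = 0.854953/(1-0.854953) = 5.8943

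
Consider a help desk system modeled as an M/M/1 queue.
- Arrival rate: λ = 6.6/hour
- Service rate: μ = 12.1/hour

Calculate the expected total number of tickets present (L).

ρ = λ/μ = 6.6/12.1 = 0.5455
For M/M/1: L = λ/(μ-λ)
L = 6.6/(12.1-6.6) = 6.6/5.50
L = 1.2000 tickets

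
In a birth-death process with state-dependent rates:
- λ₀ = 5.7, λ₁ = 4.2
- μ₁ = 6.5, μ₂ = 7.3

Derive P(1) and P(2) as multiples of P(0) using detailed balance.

Balance equations:
State 0: λ₀P₀ = μ₁P₁ → P₁ = (λ₀/μ₁)P₀ = (5.7/6.5)P₀ = 0.8769P₀
State 1: P₂ = (λ₀λ₁)/(μ₁μ₂)P₀ = (5.7×4.2)/(6.5×7.3)P₀ = 0.5045P₀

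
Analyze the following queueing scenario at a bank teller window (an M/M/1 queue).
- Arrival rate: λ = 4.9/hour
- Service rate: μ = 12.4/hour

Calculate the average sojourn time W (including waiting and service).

First, compute utilization: ρ = λ/μ = 4.9/12.4 = 0.3952
For M/M/1: W = 1/(μ-λ)
W = 1/(12.4-4.9) = 1/7.50
W = 0.1333 hours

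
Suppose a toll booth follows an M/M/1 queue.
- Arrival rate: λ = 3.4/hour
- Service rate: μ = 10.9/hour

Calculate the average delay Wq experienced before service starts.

First, compute utilization: ρ = λ/μ = 3.4/10.9 = 0.3119
For M/M/1: Wq = λ/(μ(μ-λ))
Wq = 3.4/(10.9 × (10.9-3.4))
Wq = 3.4/(10.9 × 7.50)
Wq = 0.04159 hours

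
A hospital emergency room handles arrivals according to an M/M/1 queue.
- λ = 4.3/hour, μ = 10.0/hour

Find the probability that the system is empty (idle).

ρ = λ/μ = 4.3/10.0 = 0.4300
P(0) = 1 - ρ = 1 - 0.4300 = 0.5700
The server is idle 57.00% of the time.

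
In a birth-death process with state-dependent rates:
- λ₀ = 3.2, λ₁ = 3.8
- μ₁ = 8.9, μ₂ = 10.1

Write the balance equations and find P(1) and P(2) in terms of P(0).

Balance equations:
State 0: λ₀P₀ = μ₁P₁ → P₁ = (λ₀/μ₁)P₀ = (3.2/8.9)P₀ = 0.3596P₀
State 1: P₂ = (λ₀λ₁)/(μ₁μ₂)P₀ = (3.2×3.8)/(8.9×10.1)P₀ = 0.1353P₀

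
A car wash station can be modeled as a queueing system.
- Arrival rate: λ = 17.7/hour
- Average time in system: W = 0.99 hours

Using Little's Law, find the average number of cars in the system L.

Little's Law: L = λW
L = 17.7 × 0.99 = 17.5230 cars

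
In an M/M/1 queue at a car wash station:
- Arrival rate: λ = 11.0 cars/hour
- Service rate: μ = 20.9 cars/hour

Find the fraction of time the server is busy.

Server utilization: ρ = λ/μ
ρ = 11.0/20.9 = 0.5263
The server is busy 52.63% of the time.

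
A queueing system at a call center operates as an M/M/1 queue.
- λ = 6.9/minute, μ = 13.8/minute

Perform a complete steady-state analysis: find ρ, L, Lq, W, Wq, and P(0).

Step 1: ρ = λ/μ = 6.9/13.8 = 0.5000
Step 2: L = λ/(μ-λ) = 6.9/6.90 = 1.0000
Step 3: Lq = λ²/(μ(μ-λ)) = 47.61/(13.8×6.90) = 0.5000
Step 4: W = 1/(μ-λ) = 1/6.90 = 0.14493
Step 5: Wq = λ/(μ(μ-λ)) = 6.9/(13.8×6.90) = 0.07246
Step 6: P(0) = 1-ρ = 0.5000
Verify: L = λW = 6.9×0.14493 = 1.0000 ✔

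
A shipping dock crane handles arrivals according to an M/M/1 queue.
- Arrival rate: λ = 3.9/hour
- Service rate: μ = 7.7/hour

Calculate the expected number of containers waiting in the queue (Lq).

ρ = λ/μ = 3.9/7.7 = 0.5065
For M/M/1: Lq = λ²/(μ(μ-λ))
Lq = 15.21/(7.7 × 3.80)
Lq = 0.5198 containers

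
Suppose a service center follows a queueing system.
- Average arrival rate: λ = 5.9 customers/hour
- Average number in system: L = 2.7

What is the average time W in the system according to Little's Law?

Little's Law: L = λW, so W = L/λ
W = 2.7/5.9 = 0.4576 hours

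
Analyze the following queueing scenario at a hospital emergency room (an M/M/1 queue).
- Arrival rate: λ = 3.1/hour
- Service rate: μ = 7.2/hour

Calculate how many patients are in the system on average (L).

ρ = λ/μ = 3.1/7.2 = 0.4306
For M/M/1: L = λ/(μ-λ)
L = 3.1/(7.2-3.1) = 3.1/4.10
L = 0.7561 patients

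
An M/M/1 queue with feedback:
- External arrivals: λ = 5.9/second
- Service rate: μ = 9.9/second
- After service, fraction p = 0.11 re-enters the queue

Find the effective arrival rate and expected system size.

Effective arrival rate: λ_eff = λ/(1-p) = 5.9/(1-0.11) = 5.9/0.89 = 6.6292
ρ = λ_eff/μ = 6.6292/9.9 = 0.66962
L = ρ/(1-ρ) = 0.66962/(1-0.66962) = 2.0268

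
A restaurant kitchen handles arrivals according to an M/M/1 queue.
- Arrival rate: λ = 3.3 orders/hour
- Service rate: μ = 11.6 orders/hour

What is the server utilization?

Server utilization: ρ = λ/μ
ρ = 3.3/11.6 = 0.2845
The server is busy 28.45% of the time.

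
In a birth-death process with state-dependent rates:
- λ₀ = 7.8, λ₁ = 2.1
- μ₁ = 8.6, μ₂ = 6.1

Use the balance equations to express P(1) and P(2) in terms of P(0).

Balance equations:
State 0: λ₀P₀ = μ₁P₁ → P₁ = (λ₀/μ₁)P₀ = (7.8/8.6)P₀ = 0.9070P₀
State 1: P₂ = (λ₀λ₁)/(μ₁μ₂)P₀ = (7.8×2.1)/(8.6×6.1)P₀ = 0.3122P₀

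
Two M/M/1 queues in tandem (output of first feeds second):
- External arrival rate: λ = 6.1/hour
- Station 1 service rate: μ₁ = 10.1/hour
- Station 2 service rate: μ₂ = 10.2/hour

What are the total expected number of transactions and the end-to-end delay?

By Jackson's theorem, each station behaves as independent M/M/1.
Station 1: ρ₁ = 6.1/10.1 = 0.6040, L₁ = ρ₁/(1-ρ₁) = λ/(μ₁-λ) = 6.1/4.00 = 1.5250
Station 2: ρ₂ = 6.1/10.2 = 0.5980, L₂ = ρ₂/(1-ρ₂) = λ/(μ₂-λ) = 6.1/4.10 = 1.4878
Total: L = L₁ + L₂ = 1.5250 + 1.4878 = 3.0128
W = L/λ = 3.0128/6.1 = 0.4939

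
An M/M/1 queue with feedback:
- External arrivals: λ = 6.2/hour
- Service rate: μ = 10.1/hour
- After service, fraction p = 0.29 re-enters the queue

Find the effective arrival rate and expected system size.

Effective arrival rate: λ_eff = λ/(1-p) = 6.2/(1-0.29) = 6.2/0.71 = 8.7324
ρ = λ_eff/μ = 8.7324/10.1 = 0.864594
L = ρ/(1-ρ) = 0.864594/(1-0.864594) = 6.3852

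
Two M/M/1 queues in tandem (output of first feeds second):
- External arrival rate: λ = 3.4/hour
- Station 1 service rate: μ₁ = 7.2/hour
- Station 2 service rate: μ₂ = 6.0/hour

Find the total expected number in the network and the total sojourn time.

By Jackson's theorem, each station behaves as independent M/M/1.
Station 1: ρ₁ = 3.4/7.2 = 0.4722, L₁ = ρ₁/(1-ρ₁) = λ/(μ₁-λ) = 3.4/3.80 = 0.8947
Station 2: ρ₂ = 3.4/6.0 = 0.5667, L₂ = ρ₂/(1-ρ₂) = λ/(μ₂-λ) = 3.4/2.60 = 1.3077
Total: L = L₁ + L₂ = 0.8947 + 1.3077 = 2.2024
W = L/λ = 2.2024/3.4 = 0.6478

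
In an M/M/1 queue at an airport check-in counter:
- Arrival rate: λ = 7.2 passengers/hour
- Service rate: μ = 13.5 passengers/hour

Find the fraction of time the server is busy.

Server utilization: ρ = λ/μ
ρ = 7.2/13.5 = 0.5333
The server is busy 53.33% of the time.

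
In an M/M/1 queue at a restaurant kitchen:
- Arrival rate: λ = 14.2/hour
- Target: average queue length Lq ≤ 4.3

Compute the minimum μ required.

For M/M/1: Lq = λ²/(μ(μ-λ))
Need Lq ≤ 4.3, i.e. μ(μ-λ) ≥ λ²/4.3
μ² - 14.2μ - 201.64/4.3 ≥ 0  →  μ² - 14.2μ - 46.89302 ≥ 0
Quadratic formula (positive root): μ = [λ + √(λ² + 4×46.89302)]/2
Discriminant: 201.64 + 4×46.89302 = 389.2121, √389.2121 = 19.7285
μ ≥ (14.2 + 19.7285)/2 = 16.9642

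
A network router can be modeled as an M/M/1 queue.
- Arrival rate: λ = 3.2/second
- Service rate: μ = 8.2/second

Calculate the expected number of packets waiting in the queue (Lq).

ρ = λ/μ = 3.2/8.2 = 0.3902
For M/M/1: Lq = λ²/(μ(μ-λ))
Lq = 10.24/(8.2 × 5.00)
Lq = 0.2498 packets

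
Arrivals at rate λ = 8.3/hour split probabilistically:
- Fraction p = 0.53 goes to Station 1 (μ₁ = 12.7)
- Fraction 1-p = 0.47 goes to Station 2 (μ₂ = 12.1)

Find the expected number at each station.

Effective rates: λ₁ = 8.3×0.53 = 4.399, λ₂ = 8.3×0.47 = 3.901
Station 1: ρ₁ = 4.399/12.7 = 0.34638, L₁ = ρ₁/(1-ρ₁) = 0.34638/(1-0.34638) = 0.5299
Station 2: ρ₂ = 3.901/12.1 = 0.3224, L₂ = ρ₂/(1-ρ₂) = 0.3224/(1-0.3224) = 0.4758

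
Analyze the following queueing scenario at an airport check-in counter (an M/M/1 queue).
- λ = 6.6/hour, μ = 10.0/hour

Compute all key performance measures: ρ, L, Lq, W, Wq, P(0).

Step 1: ρ = λ/μ = 6.6/10.0 = 0.6600
Step 2: L = λ/(μ-λ) = 6.6/3.40 = 1.9412
Step 3: Lq = λ²/(μ(μ-λ)) = 43.56/(10.0×3.40) = 1.2812
Step 4: W = 1/(μ-λ) = 1/3.40 = 0.29412
Step 5: Wq = λ/(μ(μ-λ)) = 6.6/(10.0×3.40) = 0.1941
Step 6: P(0) = 1-ρ = 0.3400
Verify: L = λW = 6.6×0.29412 = 1.9412 ✔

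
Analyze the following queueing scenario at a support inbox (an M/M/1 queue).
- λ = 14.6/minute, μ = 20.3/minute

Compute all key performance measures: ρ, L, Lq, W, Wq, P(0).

Step 1: ρ = λ/μ = 14.6/20.3 = 0.7192
Step 2: L = λ/(μ-λ) = 14.6/5.70 = 2.5614
Step 3: Lq = λ²/(μ(μ-λ)) = 213.16/(20.3×5.70) = 1.8422
Step 4: W = 1/(μ-λ) = 1/5.70 = 0.17544
Step 5: Wq = λ/(μ(μ-λ)) = 14.6/(20.3×5.70) = 0.1262
Step 6: P(0) = 1-ρ = 0.2808
Verify: L = λW = 14.6×0.17544 = 2.5614 ✔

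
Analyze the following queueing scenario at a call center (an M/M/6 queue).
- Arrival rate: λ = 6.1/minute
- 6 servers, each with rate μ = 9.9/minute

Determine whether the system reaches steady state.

Stability requires ρ = λ/(cμ) < 1
ρ = 6.1/(6 × 9.9) = 6.1/59.40 = 0.1027
Since 0.1027 < 1, the system is STABLE.
The servers are busy 10.27% of the time.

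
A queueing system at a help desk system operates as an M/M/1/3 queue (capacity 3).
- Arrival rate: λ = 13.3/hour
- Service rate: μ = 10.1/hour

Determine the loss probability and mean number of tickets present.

ρ = λ/μ = 13.3/10.1 = 1.31683
P₀ = (1-ρ)/(1-ρ^(K+1)) = (1-1.31683)/(1-1.31683^4) = -0.3168/-2.0069 = 0.1579
P_K = P₀×ρ^K = 0.1579 × 1.31683^3 = 0.1579 × 2.2834 = 0.3605
Blocking probability P_3 = 0.3605 (36.05%)
L = ρ[1 - (K+1)ρ^K + Kρ^(K+1)] / [(1-ρ)(1-ρ^(K+1))]
L = 1.31683 × (1 - 4×2.283438 + 3×3.006899) / ((1 - 1.31683) × (1 - 3.006899)) = 1.8369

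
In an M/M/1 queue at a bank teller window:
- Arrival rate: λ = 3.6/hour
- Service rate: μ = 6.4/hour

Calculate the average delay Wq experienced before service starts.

First, compute utilization: ρ = λ/μ = 3.6/6.4 = 0.5625
For M/M/1: Wq = λ/(μ(μ-λ))
Wq = 3.6/(6.4 × (6.4-3.6))
Wq = 3.6/(6.4 × 2.80)
Wq = 0.2009 hours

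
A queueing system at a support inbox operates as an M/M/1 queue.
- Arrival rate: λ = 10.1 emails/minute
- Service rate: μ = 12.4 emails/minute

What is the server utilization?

Server utilization: ρ = λ/μ
ρ = 10.1/12.4 = 0.8145
The server is busy 81.45% of the time.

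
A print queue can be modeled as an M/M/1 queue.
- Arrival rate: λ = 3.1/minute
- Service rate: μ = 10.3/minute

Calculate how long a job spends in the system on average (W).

First, compute utilization: ρ = λ/μ = 3.1/10.3 = 0.3010
For M/M/1: W = 1/(μ-λ)
W = 1/(10.3-3.1) = 1/7.20
W = 0.1389 minutes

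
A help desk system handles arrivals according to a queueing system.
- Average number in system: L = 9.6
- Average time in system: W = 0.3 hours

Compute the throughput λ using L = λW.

Little's Law: L = λW, so λ = L/W
λ = 9.6/0.3 = 32.0000 tickets/hour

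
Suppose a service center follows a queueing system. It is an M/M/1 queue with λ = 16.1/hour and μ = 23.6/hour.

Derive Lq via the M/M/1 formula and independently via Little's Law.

Method 1 (direct): Lq = λ²/(μ(μ-λ)) = 259.21/(23.6 × 7.50) = 1.4645

Method 2 (Little's Law):
W = 1/(μ-λ) = 1/7.50 = 0.13333
Wq = W - 1/μ = 0.13333 - 0.042373 = 0.09096
Lq = λWq = 16.1 × 0.09096 = 1.4645 ✔ (matches Method 1)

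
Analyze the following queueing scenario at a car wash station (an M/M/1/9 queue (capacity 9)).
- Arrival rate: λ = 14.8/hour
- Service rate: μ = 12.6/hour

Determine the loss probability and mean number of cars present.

ρ = λ/μ = 14.8/12.6 = 1.1746
P₀ = (1-ρ)/(1-ρ^(K+1)) = (1-1.1746)/(1-1.1746^10) = -0.1746/-3.9992 = 0.04366
P_K = P₀×ρ^K = 0.04366 × 1.1746^9 = 0.04366 × 4.2561 = 0.1858
Blocking probability P_9 = 0.1858 (18.58%)
L = ρ[1 - (K+1)ρ^K + Kρ^(K+1)] / [(1-ρ)(1-ρ^(K+1))]
L = 1.1746 × (1 - 10×4.25608 + 9×4.99919) / ((1 - 1.1746) × (1 - 4.99919)) = 5.7731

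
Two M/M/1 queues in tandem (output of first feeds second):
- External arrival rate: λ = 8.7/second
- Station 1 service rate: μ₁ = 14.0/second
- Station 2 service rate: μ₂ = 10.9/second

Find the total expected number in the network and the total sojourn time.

By Jackson's theorem, each station behaves as independent M/M/1.
Station 1: ρ₁ = 8.7/14.0 = 0.6214, L₁ = ρ₁/(1-ρ₁) = λ/(μ₁-λ) = 8.7/5.30 = 1.64151
Station 2: ρ₂ = 8.7/10.9 = 0.7982, L₂ = ρ₂/(1-ρ₂) = λ/(μ₂-λ) = 8.7/2.20 = 3.95455
Total: L = L₁ + L₂ = 1.64151 + 3.95455 = 5.5961
W = L/λ = 5.5961/8.7 = 0.6432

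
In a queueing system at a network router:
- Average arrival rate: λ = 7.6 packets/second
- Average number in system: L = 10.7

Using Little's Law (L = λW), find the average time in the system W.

Little's Law: L = λW, so W = L/λ
W = 10.7/7.6 = 1.4079 seconds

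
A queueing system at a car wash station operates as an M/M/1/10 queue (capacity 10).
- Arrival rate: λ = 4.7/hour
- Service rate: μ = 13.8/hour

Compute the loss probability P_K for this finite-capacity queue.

ρ = λ/μ = 4.7/13.8 = 0.34058
P₀ = (1-ρ)/(1-ρ^(K+1)) = (1-0.34058)/(1-0.34058^11) = 0.6594/1.0000 = 0.6594
P_K = P₀×ρ^K = 0.6594 × 0.34058^10 = 0.6594 × 0.00002100 = 0.00001385
Blocking probability = 0.001385%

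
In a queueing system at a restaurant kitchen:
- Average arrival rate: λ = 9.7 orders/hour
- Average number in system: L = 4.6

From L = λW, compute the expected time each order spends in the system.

Little's Law: L = λW, so W = L/λ
W = 4.6/9.7 = 0.4742 hours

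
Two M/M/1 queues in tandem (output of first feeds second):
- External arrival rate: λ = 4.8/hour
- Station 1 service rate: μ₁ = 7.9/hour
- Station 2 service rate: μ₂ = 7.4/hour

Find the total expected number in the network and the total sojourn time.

By Jackson's theorem, each station behaves as independent M/M/1.
Station 1: ρ₁ = 4.8/7.9 = 0.6076, L₁ = ρ₁/(1-ρ₁) = λ/(μ₁-λ) = 4.8/3.10 = 1.54839
Station 2: ρ₂ = 4.8/7.4 = 0.6486, L₂ = ρ₂/(1-ρ₂) = λ/(μ₂-λ) = 4.8/2.60 = 1.84615
Total: L = L₁ + L₂ = 1.54839 + 1.84615 = 3.3945
W = L/λ = 3.3945/4.8 = 0.7072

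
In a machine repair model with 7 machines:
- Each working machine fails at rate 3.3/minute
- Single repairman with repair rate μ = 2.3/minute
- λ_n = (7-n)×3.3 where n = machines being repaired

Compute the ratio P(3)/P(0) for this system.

P(3)/P(0) = ∏_{i=0}^{3-1} λ_i/μ_{i+1}
= (7-0)×3.3/2.3 × (7-1)×3.3/2.3 × (7-2)×3.3/2.3
= 620.2655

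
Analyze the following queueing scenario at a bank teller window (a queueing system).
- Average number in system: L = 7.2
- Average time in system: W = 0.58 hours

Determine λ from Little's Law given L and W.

Little's Law: L = λW, so λ = L/W
λ = 7.2/0.58 = 12.4138 transactions/hour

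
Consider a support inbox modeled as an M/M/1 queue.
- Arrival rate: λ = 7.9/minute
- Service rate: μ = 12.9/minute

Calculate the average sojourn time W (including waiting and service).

First, compute utilization: ρ = λ/μ = 7.9/12.9 = 0.6124
For M/M/1: W = 1/(μ-λ)
W = 1/(12.9-7.9) = 1/5.00
W = 0.2000 minutes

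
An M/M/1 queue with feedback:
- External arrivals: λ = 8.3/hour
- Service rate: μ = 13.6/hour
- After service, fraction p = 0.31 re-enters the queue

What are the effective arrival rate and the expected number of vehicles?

Effective arrival rate: λ_eff = λ/(1-p) = 8.3/(1-0.31) = 8.3/0.69 = 12.028986
ρ = λ_eff/μ = 12.028986/13.6 = 0.884484
L = ρ/(1-ρ) = 0.884484/(1-0.884484) = 7.6568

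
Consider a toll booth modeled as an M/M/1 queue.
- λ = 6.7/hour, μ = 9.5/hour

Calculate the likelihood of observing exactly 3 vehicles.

ρ = λ/μ = 6.7/9.5 = 0.7053
P(n) = (1-ρ)ρⁿ
P(3) = (1-0.7053) × 0.7053^3
P(3) = 0.2947 × 0.3509
P(3) = 0.1034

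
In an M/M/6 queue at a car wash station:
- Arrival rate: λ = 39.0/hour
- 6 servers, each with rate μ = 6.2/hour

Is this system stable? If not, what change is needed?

Stability requires ρ = λ/(cμ) < 1
ρ = 39.0/(6 × 6.2) = 39.0/37.20 = 1.0484
Since 1.0484 ≥ 1, the system is UNSTABLE.
Need c > λ/μ = 39.0/6.2 = 6.29.
Minimum servers needed: c = 7.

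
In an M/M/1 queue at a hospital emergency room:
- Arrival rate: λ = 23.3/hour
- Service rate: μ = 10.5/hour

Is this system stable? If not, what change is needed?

Stability requires ρ = λ/(cμ) < 1
ρ = 23.3/(1 × 10.5) = 23.3/10.50 = 2.2190
Since 2.2190 ≥ 1, the system is UNSTABLE.
Queue grows without bound. Need μ > λ = 23.3.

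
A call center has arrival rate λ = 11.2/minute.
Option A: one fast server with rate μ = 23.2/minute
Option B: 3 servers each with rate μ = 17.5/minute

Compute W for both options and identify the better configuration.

Option A: single server μ = 23.2 (M/M/1)
  ρ_A = 11.2/23.2 = 0.4828
  W_A = 1/(μ-λ) = 1/(23.2-11.2) = 1/12.00 = 0.08333

Option B: 3 servers μ = 17.5 (M/M/3)
  ρ_B = λ/(cμ) = 11.2/(3×17.5) = 0.2133
  Offered load a = λ/μ = cρ = 11.2/17.5 = 0.6400
  P₀ = [ Σₙ₌₀^2 aⁿ/n! + a^3/(3!(1-ρ)) ]⁻¹
  Σ = a^0/0! + a^1/1! + a^2/2! = 1.0000 + 0.6400 + 0.2048 = 1.8448
  a^3/(3!(1-ρ)) = 0.26214/(6 × 0.78667) = 0.05554
  P₀ = 1/(1.8448 + 0.05554) = 0.5262
  Lq = P₀·a^3·ρ / (3!(1-ρ)²) = 0.526222 × 0.262144 × 0.213333 / (6 × 0.618844) = 0.007926
  Wq_B = Lq/λ = 0.0079256/11.2 = 0.0007076
  W_B = Wq_B + 1/μ = 0.0007076 + 0.05714 = 0.05785

Since W_B = 0.05785 < W_A = 0.08333, Option B (multiple servers) has the shorter time in system.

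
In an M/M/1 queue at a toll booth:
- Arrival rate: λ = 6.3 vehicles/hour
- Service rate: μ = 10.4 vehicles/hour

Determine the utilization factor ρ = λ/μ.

Server utilization: ρ = λ/μ
ρ = 6.3/10.4 = 0.6058
The server is busy 60.58% of the time.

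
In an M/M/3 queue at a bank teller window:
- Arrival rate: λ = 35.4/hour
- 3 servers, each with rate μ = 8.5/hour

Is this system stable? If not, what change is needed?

Stability requires ρ = λ/(cμ) < 1
ρ = 35.4/(3 × 8.5) = 35.4/25.50 = 1.3882
Since 1.3882 ≥ 1, the system is UNSTABLE.
Need c > λ/μ = 35.4/8.5 = 4.16.
Minimum servers needed: c = 5.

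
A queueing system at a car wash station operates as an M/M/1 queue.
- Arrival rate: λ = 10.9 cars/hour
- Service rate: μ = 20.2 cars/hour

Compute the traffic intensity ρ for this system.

Server utilization: ρ = λ/μ
ρ = 10.9/20.2 = 0.5396
The server is busy 53.96% of the time.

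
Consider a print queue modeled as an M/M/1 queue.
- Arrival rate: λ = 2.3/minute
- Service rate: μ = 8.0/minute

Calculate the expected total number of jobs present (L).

ρ = λ/μ = 2.3/8.0 = 0.2875
For M/M/1: L = λ/(μ-λ)
L = 2.3/(8.0-2.3) = 2.3/5.70
L = 0.4035 jobs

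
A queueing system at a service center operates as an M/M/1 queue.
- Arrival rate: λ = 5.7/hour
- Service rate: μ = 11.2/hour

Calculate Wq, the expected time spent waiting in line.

First, compute utilization: ρ = λ/μ = 5.7/11.2 = 0.5089
For M/M/1: Wq = λ/(μ(μ-λ))
Wq = 5.7/(11.2 × (11.2-5.7))
Wq = 5.7/(11.2 × 5.50)
Wq = 0.09253 hours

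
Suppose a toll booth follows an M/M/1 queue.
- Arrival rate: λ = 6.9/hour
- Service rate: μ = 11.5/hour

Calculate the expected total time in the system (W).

First, compute utilization: ρ = λ/μ = 6.9/11.5 = 0.6000
For M/M/1: W = 1/(μ-λ)
W = 1/(11.5-6.9) = 1/4.60
W = 0.2174 hours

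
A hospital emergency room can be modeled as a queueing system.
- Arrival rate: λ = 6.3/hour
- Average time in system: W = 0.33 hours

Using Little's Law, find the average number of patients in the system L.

Little's Law: L = λW
L = 6.3 × 0.33 = 2.0790 patients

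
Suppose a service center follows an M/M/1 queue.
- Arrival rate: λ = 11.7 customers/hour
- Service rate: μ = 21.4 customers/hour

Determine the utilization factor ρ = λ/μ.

Server utilization: ρ = λ/μ
ρ = 11.7/21.4 = 0.5467
The server is busy 54.67% of the time.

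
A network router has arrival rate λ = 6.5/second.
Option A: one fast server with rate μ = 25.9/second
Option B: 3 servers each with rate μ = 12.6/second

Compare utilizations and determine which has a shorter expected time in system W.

Option A: single server μ = 25.9 (M/M/1)
  ρ_A = 6.5/25.9 = 0.2510
  W_A = 1/(μ-λ) = 1/(25.9-6.5) = 1/19.40 = 0.05155

Option B: 3 servers μ = 12.6 (M/M/3)
  ρ_B = λ/(cμ) = 6.5/(3×12.6) = 0.1720
  Offered load a = λ/μ = cρ = 6.5/12.6 = 0.5159
  P₀ = [ Σₙ₌₀^2 aⁿ/n! + a^3/(3!(1-ρ)) ]⁻¹
  Σ = a^0/0! + a^1/1! + a^2/2! = 1.0000 + 0.51587 + 0.13306 = 1.6489
  a^3/(3!(1-ρ)) = 0.13729/(6 × 0.82804) = 0.02763
  P₀ = 1/(1.6489 + 0.02763) = 0.5965
  Lq = P₀·a^3·ρ / (3!(1-ρ)²) = 0.59646 × 0.13729 × 0.17196 / (6 × 0.68565) = 0.003423
  Wq_B = Lq/λ = 0.0034227/6.5 = 0.00052657
  W_B = Wq_B + 1/μ = 0.00052657 + 0.079365 = 0.07989

Since W_A = 0.05155 < W_B = 0.07989, Option A (single fast server) has the shorter time in system.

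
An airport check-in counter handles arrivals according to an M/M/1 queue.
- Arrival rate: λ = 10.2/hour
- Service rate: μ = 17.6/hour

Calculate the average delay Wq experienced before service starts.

First, compute utilization: ρ = λ/μ = 10.2/17.6 = 0.5795
For M/M/1: Wq = λ/(μ(μ-λ))
Wq = 10.2/(17.6 × (17.6-10.2))
Wq = 10.2/(17.6 × 7.40)
Wq = 0.07832 hours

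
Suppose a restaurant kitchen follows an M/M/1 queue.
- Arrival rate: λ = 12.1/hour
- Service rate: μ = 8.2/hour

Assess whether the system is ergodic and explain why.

Stability requires ρ = λ/(cμ) < 1
ρ = 12.1/(1 × 8.2) = 12.1/8.20 = 1.4756
Since 1.4756 ≥ 1, the system is UNSTABLE.
Queue grows without bound. Need μ > λ = 12.1.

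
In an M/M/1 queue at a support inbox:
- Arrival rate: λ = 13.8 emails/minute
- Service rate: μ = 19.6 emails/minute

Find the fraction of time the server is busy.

Server utilization: ρ = λ/μ
ρ = 13.8/19.6 = 0.7041
The server is busy 70.41% of the time.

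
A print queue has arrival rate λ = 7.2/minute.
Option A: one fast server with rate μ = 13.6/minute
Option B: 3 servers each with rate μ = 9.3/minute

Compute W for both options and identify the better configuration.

Option A: single server μ = 13.6 (M/M/1)
  ρ_A = 7.2/13.6 = 0.5294
  W_A = 1/(μ-λ) = 1/(13.6-7.2) = 1/6.40 = 0.1562

Option B: 3 servers μ = 9.3 (M/M/3)
  ρ_B = λ/(cμ) = 7.2/(3×9.3) = 0.2581
  Offered load a = λ/μ = cρ = 7.2/9.3 = 0.7742
  P₀ = [ Σₙ₌₀^2 aⁿ/n! + a^3/(3!(1-ρ)) ]⁻¹
  Σ = a^0/0! + a^1/1! + a^2/2! = 1.0000 + 0.7742 + 0.2997 = 2.0739
  a^3/(3!(1-ρ)) = 0.4640/(6 × 0.7419) = 0.1042
  P₀ = 1/(2.0739 + 0.1042) = 0.4591
  Lq = P₀·a^3·ρ / (3!(1-ρ)²) = 0.4591 × 0.4640 × 0.2581 / (6 × 0.5505) = 0.01665
  Wq_B = Lq/λ = 0.016646/7.2 = 0.002312
  W_B = Wq_B + 1/μ = 0.002312 + 0.1075 = 0.1098

Since W_B = 0.1098 < W_A = 0.1562, Option B (multiple servers) has the shorter time in system.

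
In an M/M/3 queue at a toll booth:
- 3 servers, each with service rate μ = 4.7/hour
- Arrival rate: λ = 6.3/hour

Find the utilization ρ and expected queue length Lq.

Traffic intensity: ρ = λ/(cμ) = 6.3/(3×4.7) = 0.4468
Since ρ = 0.4468 < 1, system is stable.
Offered load a = λ/μ = cρ = 6.3/4.7 = 1.3404
P₀ = [ Σₙ₌₀^2 aⁿ/n! + a^3/(3!(1-ρ)) ]⁻¹
Σ = a^0/0! + a^1/1! + a^2/2! = 1.0000 + 1.3404 + 0.8984 = 3.2388
a^3/(3!(1-ρ)) = 2.4084/(6 × 0.5532) = 0.7256
P₀ = 1/(3.2388 + 0.7256) = 0.2522
Lq = P₀·a^3·ρ / (3!(1-ρ)²) = 0.2522 × 2.4084 × 0.4468 / (6 × 0.3060) = 0.1478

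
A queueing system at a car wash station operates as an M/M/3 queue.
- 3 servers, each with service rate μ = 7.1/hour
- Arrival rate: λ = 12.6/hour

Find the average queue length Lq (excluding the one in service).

Traffic intensity: ρ = λ/(cμ) = 12.6/(3×7.1) = 0.5915
Since ρ = 0.5915 < 1, system is stable.
Offered load a = λ/μ = cρ = 12.6/7.1 = 1.7746
P₀ = [ Σₙ₌₀^2 aⁿ/n! + a^3/(3!(1-ρ)) ]⁻¹
Σ = a^0/0! + a^1/1! + a^2/2! = 1.0000 + 1.7746 + 1.5747 = 4.3493
a^3/(3!(1-ρ)) = 5.5890/(6 × 0.40845) = 2.2806
P₀ = 1/(4.3493 + 2.2806) = 0.1508
Lq = P₀·a^3·ρ / (3!(1-ρ)²) = 0.15083 × 5.5890 × 0.59155 / (6 × 0.16683) = 0.4982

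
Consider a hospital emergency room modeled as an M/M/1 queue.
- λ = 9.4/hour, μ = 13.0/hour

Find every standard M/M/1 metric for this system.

Step 1: ρ = λ/μ = 9.4/13.0 = 0.7231
Step 2: L = λ/(μ-λ) = 9.4/3.60 = 2.6111
Step 3: Lq = λ²/(μ(μ-λ)) = 88.36/(13.0×3.60) = 1.8880
Step 4: W = 1/(μ-λ) = 1/3.60 = 0.27778
Step 5: Wq = λ/(μ(μ-λ)) = 9.4/(13.0×3.60) = 0.2009
Step 6: P(0) = 1-ρ = 0.2769
Verify: L = λW = 9.4×0.27778 = 2.6111 ✔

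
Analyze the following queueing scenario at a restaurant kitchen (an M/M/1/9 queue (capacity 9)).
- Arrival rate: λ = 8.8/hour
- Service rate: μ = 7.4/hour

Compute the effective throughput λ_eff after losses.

ρ = λ/μ = 8.8/7.4 = 1.1892
P₀ = (1-ρ)/(1-ρ^(K+1)) = (1-1.1892)/(1-1.1892^10) = -0.1892/-4.6565 = 0.04063
P_K = P₀×ρ^K = 0.04063 × 1.1892^9 = 0.04063 × 4.7566 = 0.1933
λ_eff = λ(1-P_K) = 8.8 × (1 - 0.19326) = 8.8 × 0.80674 = 7.0993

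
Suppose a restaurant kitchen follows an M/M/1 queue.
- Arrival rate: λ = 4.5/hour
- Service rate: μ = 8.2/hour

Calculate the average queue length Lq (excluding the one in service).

ρ = λ/μ = 4.5/8.2 = 0.5488
For M/M/1: Lq = λ²/(μ(μ-λ))
Lq = 20.25/(8.2 × 3.70)
Lq = 0.6674 orders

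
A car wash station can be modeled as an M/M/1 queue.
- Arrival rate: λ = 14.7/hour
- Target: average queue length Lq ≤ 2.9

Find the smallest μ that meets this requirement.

For M/M/1: Lq = λ²/(μ(μ-λ))
Need Lq ≤ 2.9, i.e. μ(μ-λ) ≥ λ²/2.9
μ² - 14.7μ - 216.09/2.9 ≥ 0  →  μ² - 14.7μ - 74.5138 ≥ 0
Quadratic formula (positive root): μ = [λ + √(λ² + 4×74.5138)]/2
Discriminant: 216.09 + 4×74.5138 = 514.1452, √514.1452 = 22.6748
μ ≥ (14.7 + 22.6748)/2 = 18.6874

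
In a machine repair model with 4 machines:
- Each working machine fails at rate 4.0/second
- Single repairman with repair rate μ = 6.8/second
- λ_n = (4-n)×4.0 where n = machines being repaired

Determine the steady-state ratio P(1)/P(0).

P(1)/P(0) = ∏_{i=0}^{1-1} λ_i/μ_{i+1}
= (4-0)×4.0/6.8
= 2.3529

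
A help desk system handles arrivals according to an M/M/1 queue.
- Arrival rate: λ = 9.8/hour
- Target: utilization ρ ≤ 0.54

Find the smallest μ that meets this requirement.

ρ = λ/μ, so μ = λ/ρ
μ ≥ 9.8/0.54 = 18.1481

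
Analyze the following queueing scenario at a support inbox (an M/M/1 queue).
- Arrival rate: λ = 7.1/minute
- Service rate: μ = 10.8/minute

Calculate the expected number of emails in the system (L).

ρ = λ/μ = 7.1/10.8 = 0.6574
For M/M/1: L = λ/(μ-λ)
L = 7.1/(10.8-7.1) = 7.1/3.70
L = 1.9189 emails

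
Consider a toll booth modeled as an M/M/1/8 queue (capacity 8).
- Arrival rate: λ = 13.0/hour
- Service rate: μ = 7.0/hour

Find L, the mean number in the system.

ρ = λ/μ = 13.0/7.0 = 1.85714
P₀ = (1-ρ)/(1-ρ^(K+1)) = (1-1.85714)/(1-1.85714^9) = -0.8571/-261.7857 = 0.003274
P_K = P₀×ρ^K = 0.003274 × 1.85714^8 = 0.003274 × 141.5002 = 0.4633
L = ρ[1 - (K+1)ρ^K + Kρ^(K+1)] / [(1-ρ)(1-ρ^(K+1))]
L = 1.85714 × (1 - 9×141.5002 + 8×262.7857) / ((1 - 1.85714) × (1 - 262.7857)) = 6.8677 vehicles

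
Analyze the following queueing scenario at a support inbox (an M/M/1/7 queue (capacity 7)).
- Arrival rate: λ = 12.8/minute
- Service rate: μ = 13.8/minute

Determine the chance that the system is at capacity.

ρ = λ/μ = 12.8/13.8 = 0.927536
P₀ = (1-ρ)/(1-ρ^(K+1)) = (1-0.927536)/(1-0.927536^8) = 0.072464/0.45217 = 0.1603
P_K = P₀×ρ^K = 0.16026 × 0.927536^7 = 0.16026 × 0.59063 = 0.09465
Blocking probability = 9.47%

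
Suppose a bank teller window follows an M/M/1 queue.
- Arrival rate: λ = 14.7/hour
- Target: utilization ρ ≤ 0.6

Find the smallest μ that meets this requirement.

ρ = λ/μ, so μ = λ/ρ
μ ≥ 14.7/0.6 = 24.5000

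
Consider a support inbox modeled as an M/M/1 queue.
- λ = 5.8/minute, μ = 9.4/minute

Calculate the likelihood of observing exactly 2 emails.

ρ = λ/μ = 5.8/9.4 = 0.6170
P(n) = (1-ρ)ρⁿ
P(2) = (1-0.6170) × 0.6170^2
P(2) = 0.3830 × 0.3807
P(2) = 0.1458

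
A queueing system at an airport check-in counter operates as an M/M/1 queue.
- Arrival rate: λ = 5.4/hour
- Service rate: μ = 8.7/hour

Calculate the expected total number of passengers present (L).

ρ = λ/μ = 5.4/8.7 = 0.6207
For M/M/1: L = λ/(μ-λ)
L = 5.4/(8.7-5.4) = 5.4/3.30
L = 1.6364 passengers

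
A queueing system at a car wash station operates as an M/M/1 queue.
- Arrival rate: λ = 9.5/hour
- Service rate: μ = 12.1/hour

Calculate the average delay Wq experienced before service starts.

First, compute utilization: ρ = λ/μ = 9.5/12.1 = 0.7851
For M/M/1: Wq = λ/(μ(μ-λ))
Wq = 9.5/(12.1 × (12.1-9.5))
Wq = 9.5/(12.1 × 2.60)
Wq = 0.3020 hours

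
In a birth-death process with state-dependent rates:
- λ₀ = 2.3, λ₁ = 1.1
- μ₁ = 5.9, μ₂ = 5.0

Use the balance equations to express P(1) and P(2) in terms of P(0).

Balance equations:
State 0: λ₀P₀ = μ₁P₁ → P₁ = (λ₀/μ₁)P₀ = (2.3/5.9)P₀ = 0.3898P₀
State 1: P₂ = (λ₀λ₁)/(μ₁μ₂)P₀ = (2.3×1.1)/(5.9×5.0)P₀ = 0.08576P₀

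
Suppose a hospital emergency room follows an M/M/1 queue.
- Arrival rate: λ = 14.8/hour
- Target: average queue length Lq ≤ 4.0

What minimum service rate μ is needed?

For M/M/1: Lq = λ²/(μ(μ-λ))
Need Lq ≤ 4.0, i.e. μ(μ-λ) ≥ λ²/4.0
μ² - 14.8μ - 219.04/4.0 ≥ 0  →  μ² - 14.8μ - 54.7600 ≥ 0
Quadratic formula (positive root): μ = [λ + √(λ² + 4×54.7600)]/2
Discriminant: 219.04 + 4×54.7600 = 438.0800, √438.0800 = 20.9304
μ ≥ (14.8 + 20.9304)/2 = 17.8652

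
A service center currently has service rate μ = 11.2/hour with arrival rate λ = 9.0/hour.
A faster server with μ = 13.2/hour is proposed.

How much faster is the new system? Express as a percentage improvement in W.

System 1: ρ₁ = 9.0/11.2 = 0.8036, W₁ = 1/(11.2-9.0) = 0.45455
System 2: ρ₂ = 9.0/13.2 = 0.6818, W₂ = 1/(13.2-9.0) = 0.23810
Improvement: (W₁-W₂)/W₁ = (0.45455-0.23810)/0.45455 = 47.62%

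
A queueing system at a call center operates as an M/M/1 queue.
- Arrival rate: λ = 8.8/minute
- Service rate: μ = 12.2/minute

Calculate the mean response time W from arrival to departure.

First, compute utilization: ρ = λ/μ = 8.8/12.2 = 0.7213
For M/M/1: W = 1/(μ-λ)
W = 1/(12.2-8.8) = 1/3.40
W = 0.2941 minutes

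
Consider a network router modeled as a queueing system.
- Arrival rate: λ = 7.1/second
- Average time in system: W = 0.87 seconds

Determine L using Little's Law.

Little's Law: L = λW
L = 7.1 × 0.87 = 6.1770 packets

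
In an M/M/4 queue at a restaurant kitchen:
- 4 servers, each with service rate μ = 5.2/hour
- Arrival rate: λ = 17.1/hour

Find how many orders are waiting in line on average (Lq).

Traffic intensity: ρ = λ/(cμ) = 17.1/(4×5.2) = 0.8221
Since ρ = 0.8221 < 1, system is stable.
Offered load a = λ/μ = cρ = 17.1/5.2 = 3.2885
P₀ = [ Σₙ₌₀^3 aⁿ/n! + a^4/(4!(1-ρ)) ]⁻¹
Σ = a^0/0! + a^1/1! + a^2/2! + a^3/3! = 1.00000 + 3.28846 + 5.40699 + 5.92689 = 15.6223
a^4/(4!(1-ρ)) = 116.94215/(24 × 0.17788462) = 27.3919
P₀ = 1/(15.6223 + 27.3919) = 0.02325
Lq = P₀·a^4·ρ / (4!(1-ρ)²) = 0.023248 × 116.9421 × 0.82212 / (24 × 0.031643) = 2.9431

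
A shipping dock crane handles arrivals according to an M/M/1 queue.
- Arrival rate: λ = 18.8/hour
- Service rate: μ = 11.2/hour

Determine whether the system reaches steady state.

Stability requires ρ = λ/(cμ) < 1
ρ = 18.8/(1 × 11.2) = 18.8/11.20 = 1.6786
Since 1.6786 ≥ 1, the system is UNSTABLE.
Queue grows without bound. Need μ > λ = 18.8.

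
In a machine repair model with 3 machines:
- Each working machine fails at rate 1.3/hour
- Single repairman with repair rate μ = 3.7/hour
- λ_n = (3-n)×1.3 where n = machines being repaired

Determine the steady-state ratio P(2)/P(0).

P(2)/P(0) = ∏_{i=0}^{2-1} λ_i/μ_{i+1}
= (3-0)×1.3/3.7 × (3-1)×1.3/3.7
= 0.7407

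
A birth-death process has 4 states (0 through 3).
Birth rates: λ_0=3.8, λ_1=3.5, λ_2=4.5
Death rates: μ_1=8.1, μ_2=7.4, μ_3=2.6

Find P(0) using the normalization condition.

Ratios P(n)/P(0) = (λ₀···λₙ₋₁)/(μ₁···μₙ):
P(1)/P(0) = (3.8)/(8.1) = 0.46914
P(2)/P(0) = (3.8×3.5)/(8.1×7.4) = 0.22189
P(3)/P(0) = (3.8×3.5×4.5)/(8.1×7.4×2.6) = 0.38404

Normalization: ∑ P(n) = 1
P(0) × (1.0000 + 0.46914 + 0.22189 + 0.38404) = 1
P(0) × 2.0751 = 1
P(0) = 1/2.0751 = 0.4819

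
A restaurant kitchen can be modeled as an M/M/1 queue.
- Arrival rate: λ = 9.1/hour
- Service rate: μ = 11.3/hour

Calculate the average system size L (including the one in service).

ρ = λ/μ = 9.1/11.3 = 0.8053
For M/M/1: L = λ/(μ-λ)
L = 9.1/(11.3-9.1) = 9.1/2.20
L = 4.1364 orders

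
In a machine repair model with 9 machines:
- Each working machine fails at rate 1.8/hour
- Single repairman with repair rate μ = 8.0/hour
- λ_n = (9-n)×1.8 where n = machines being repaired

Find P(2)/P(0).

P(2)/P(0) = ∏_{i=0}^{2-1} λ_i/μ_{i+1}
= (9-0)×1.8/8.0 × (9-1)×1.8/8.0
= 3.6450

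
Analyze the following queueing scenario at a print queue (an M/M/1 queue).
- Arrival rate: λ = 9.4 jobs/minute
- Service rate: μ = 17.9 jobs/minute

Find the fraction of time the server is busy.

Server utilization: ρ = λ/μ
ρ = 9.4/17.9 = 0.5251
The server is busy 52.51% of the time.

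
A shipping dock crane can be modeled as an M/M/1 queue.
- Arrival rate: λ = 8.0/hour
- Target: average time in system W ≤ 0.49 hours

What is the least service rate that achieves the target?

For M/M/1: W = 1/(μ-λ)
Need W ≤ 0.49, so 1/(μ-λ) ≤ 0.49
μ - λ ≥ 1/0.49 = 2.0408
μ ≥ 8.0 + 2.0408 = 10.0408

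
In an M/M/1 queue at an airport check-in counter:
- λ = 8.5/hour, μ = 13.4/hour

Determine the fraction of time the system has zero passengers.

ρ = λ/μ = 8.5/13.4 = 0.6343
P(0) = 1 - ρ = 1 - 0.6343 = 0.3657
The server is idle 36.57% of the time.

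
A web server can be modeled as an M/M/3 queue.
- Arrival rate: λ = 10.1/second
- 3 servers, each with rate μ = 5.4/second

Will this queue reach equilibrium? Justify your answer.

Stability requires ρ = λ/(cμ) < 1
ρ = 10.1/(3 × 5.4) = 10.1/16.20 = 0.6235
Since 0.6235 < 1, the system is STABLE.
The servers are busy 62.35% of the time.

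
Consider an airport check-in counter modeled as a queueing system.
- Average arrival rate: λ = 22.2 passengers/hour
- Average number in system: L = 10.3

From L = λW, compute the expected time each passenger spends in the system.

Little's Law: L = λW, so W = L/λ
W = 10.3/22.2 = 0.4640 hours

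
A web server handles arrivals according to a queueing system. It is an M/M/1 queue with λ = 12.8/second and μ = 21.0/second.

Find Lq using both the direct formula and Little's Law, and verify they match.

Method 1 (direct): Lq = λ²/(μ(μ-λ)) = 163.84/(21.0 × 8.20) = 0.9515

Method 2 (Little's Law):
W = 1/(μ-λ) = 1/8.20 = 0.12195122
Wq = W - 1/μ = 0.12195122 - 0.047619048 = 0.0743322
Lq = λWq = 12.8 × 0.0743322 = 0.9515 ✔ (matches Method 1)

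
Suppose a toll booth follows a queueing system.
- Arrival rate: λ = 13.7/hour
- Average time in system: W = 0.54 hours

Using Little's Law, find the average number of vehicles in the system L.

Little's Law: L = λW
L = 13.7 × 0.54 = 7.3980 vehicles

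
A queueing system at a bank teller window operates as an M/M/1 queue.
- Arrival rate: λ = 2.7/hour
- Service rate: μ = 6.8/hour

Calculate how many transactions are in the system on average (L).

ρ = λ/μ = 2.7/6.8 = 0.3971
For M/M/1: L = λ/(μ-λ)
L = 2.7/(6.8-2.7) = 2.7/4.10
L = 0.6585 transactions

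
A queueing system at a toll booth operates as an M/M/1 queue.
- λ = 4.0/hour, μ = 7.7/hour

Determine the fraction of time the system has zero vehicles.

ρ = λ/μ = 4.0/7.7 = 0.5195
P(0) = 1 - ρ = 1 - 0.5195 = 0.4805
The server is idle 48.05% of the time.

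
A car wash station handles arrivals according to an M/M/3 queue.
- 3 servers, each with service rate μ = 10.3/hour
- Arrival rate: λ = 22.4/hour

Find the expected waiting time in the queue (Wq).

Traffic intensity: ρ = λ/(cμ) = 22.4/(3×10.3) = 0.7249
Since ρ = 0.7249 < 1, system is stable.
Offered load a = λ/μ = cρ = 22.4/10.3 = 2.1748
P₀ = [ Σₙ₌₀^2 aⁿ/n! + a^3/(3!(1-ρ)) ]⁻¹
Σ = a^0/0! + a^1/1! + a^2/2! = 1.00000 + 2.17476 + 2.36478 = 5.5395
a^3/(3!(1-ρ)) = 10.2857/(6 × 0.27508) = 6.2319
P₀ = 1/(5.5395 + 6.2319) = 0.08495
Lq = P₀·a^3·ρ / (3!(1-ρ)²) = 0.08495 × 10.2857 × 0.7249 / (6 × 0.07567) = 1.3951
Wq = Lq/λ = 1.3951/22.4 = 0.06228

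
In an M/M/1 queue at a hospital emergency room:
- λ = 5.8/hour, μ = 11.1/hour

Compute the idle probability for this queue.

ρ = λ/μ = 5.8/11.1 = 0.5225
P(0) = 1 - ρ = 1 - 0.5225 = 0.4775
The server is idle 47.75% of the time.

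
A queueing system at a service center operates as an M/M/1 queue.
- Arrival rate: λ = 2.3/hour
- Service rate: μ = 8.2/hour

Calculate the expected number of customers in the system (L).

ρ = λ/μ = 2.3/8.2 = 0.2805
For M/M/1: L = λ/(μ-λ)
L = 2.3/(8.2-2.3) = 2.3/5.90
L = 0.3898 customers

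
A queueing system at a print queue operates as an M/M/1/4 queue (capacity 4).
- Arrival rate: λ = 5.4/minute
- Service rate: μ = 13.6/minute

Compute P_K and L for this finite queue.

ρ = λ/μ = 5.4/13.6 = 0.397059
P₀ = (1-ρ)/(1-ρ^(K+1)) = (1-0.397059)/(1-0.397059^5) = 0.60294/0.99013 = 0.6090
P_K = P₀×ρ^K = 0.6090 × 0.397059^4 = 0.6090 × 0.02486 = 0.01514
Blocking probability P_4 = 0.01514 (1.51%)
L = ρ[1 - (K+1)ρ^K + Kρ^(K+1)] / [(1-ρ)(1-ρ^(K+1))]
L = 0.397059 × (1 - 5×0.02486 + 4×0.009869) / ((1 - 0.397059) × (1 - 0.009869)) = 0.6087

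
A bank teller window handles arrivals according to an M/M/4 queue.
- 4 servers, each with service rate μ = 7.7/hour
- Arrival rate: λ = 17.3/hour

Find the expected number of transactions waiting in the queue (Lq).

Traffic intensity: ρ = λ/(cμ) = 17.3/(4×7.7) = 0.5617
Since ρ = 0.5617 < 1, system is stable.
Offered load a = λ/μ = cρ = 17.3/7.7 = 2.2468
P₀ = [ Σₙ₌₀^3 aⁿ/n! + a^4/(4!(1-ρ)) ]⁻¹
Σ = a^0/0! + a^1/1! + a^2/2! + a^3/3! = 1.00000 + 2.24675 + 2.52395 + 1.89023 = 7.6609
a^4/(4!(1-ρ)) = 25.4813/(24 × 0.43831) = 2.4223
P₀ = 1/(7.6609 + 2.4223) = 0.09917
Lq = P₀·a^4·ρ / (4!(1-ρ)²) = 0.09917 × 25.4813 × 0.5617 / (24 × 0.1921) = 0.3079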